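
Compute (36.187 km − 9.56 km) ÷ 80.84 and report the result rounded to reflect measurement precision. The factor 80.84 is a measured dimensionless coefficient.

36.187 km − 9.56 km = 26.627 km; the difference is limited to 2 decimal places (4 s.f.).
Carrying full precision, 26.627 ÷ 80.84 = 0.329379020287… km; 80.84 has 4 s.f., so the result keeps min(4, 4) = 4 s.f.
Rounded to 4 significant figures: 3.294 × 10⁻¹ km.

3.294 × 10⁻¹ km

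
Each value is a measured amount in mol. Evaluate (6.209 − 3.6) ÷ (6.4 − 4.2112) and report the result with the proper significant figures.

6.209 − 3.6 = 2.609, limited to 1 d.p. → 2 s.f.; 6.4 − 4.2112 = 2.1888, limited to 1 d.p. → 2 s.f.
Carrying full precision, 2.609 ÷ 2.1888 = 1.19197733918…; keep min(2, 2) = 2 s.f.
Rounded to 2 significant figures: 1.2.

1.2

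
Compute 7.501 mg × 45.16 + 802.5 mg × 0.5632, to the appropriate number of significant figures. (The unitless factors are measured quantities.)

790.7 mg

7.501 × 45.16 = 338.74516 → 338.7 mg (4 s.f., last digit at the 10^-1 place).
802.5 × 0.5632 = 451.968 → 4.520 × 10^2 mg (4 s.f., last digit at the 10^-1 place).
Sum: 790.71316 mg; keep the coarser place, 10^-1.
Result: 790.7 mg.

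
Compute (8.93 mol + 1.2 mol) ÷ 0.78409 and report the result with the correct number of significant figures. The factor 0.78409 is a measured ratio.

8.93 mol + 1.2 mol = 10.13 mol; the sum is limited to 1 decimal place (3 s.f.).
Carrying full precision, 10.13 ÷ 0.78409 = 12.9194352689… mol; 0.78409 has 5 s.f., so the result keeps min(3, 5) = 3 s.f.
Rounded to 3 significant figures: 12.9 mol.

12.9 mol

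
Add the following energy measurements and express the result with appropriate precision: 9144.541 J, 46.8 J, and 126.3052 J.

9317.6 J

9144.541 J + 46.8 J + 126.3052 J = 9317.6462 J.
Addition/subtraction keeps the fewest decimal places: 9144.541 → 3 decimal places, 46.8 → 1 decimal place, 126.3052 → 4 decimal places; limit is 1.
Rounded to 1 decimal place: 9317.6 J.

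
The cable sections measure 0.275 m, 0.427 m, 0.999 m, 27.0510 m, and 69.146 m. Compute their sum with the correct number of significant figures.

0.275 m + 0.427 m + 0.999 m + 27.0510 m + 69.146 m = 97.8980 m.
Addition/subtraction keeps the fewest decimal places: 0.275 → 3 decimal places, 0.427 → 3 decimal places, 0.999 → 3 decimal places, 27.0510 → 4 decimal places, 69.146 → 3 decimal places; limit is 3.
Rounded to 3 decimal places: 97.898 m.

97.898 m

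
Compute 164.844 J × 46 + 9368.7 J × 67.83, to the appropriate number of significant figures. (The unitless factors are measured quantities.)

6.431 × 10^5 J

164.844 × 46 = 7582.824 → 7.6 × 10^3 J (2 s.f., last digit at the 10^2 place).
9368.7 × 67.83 = 635478.921 → 6.355 × 10^5 J (4 s.f., last digit at the 10^2 place).
Sum: 643061.745 J; keep the coarser place, 10^2.
Result: 6.431 × 10^5 J.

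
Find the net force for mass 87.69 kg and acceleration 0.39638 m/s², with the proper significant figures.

34.76 N

net force = 87.69 kg × 0.39638 m/s² = 34.7585622 N.
87.69 has 4 significant figures; 0.39638 has 5.
Division/multiplication keeps the fewest: 4 significant figures.
Rounded: 34.76 N.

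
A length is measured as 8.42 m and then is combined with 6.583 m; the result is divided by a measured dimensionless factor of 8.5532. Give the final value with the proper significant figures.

8.42 m + 6.583 m = 15.003 m; the sum is limited to 2 decimal places (4 s.f.).
Carrying full precision, 15.003 ÷ 8.5532 = 1.7540803442… m; 8.5532 has 5 s.f., so the result keeps min(4, 5) = 4 s.f.
Rounded to 4 significant figures: 1.754 m.

1.754 m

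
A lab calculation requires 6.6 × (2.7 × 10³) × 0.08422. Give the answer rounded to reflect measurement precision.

1.5 × 10³

6.6 × (2.7 × 10³) × 0.08422 = 1500.8004
Multiplication/division keeps the fewest significant figures: 6.6 → 2 s.f., 2.7 × 10³ → 2 s.f., 0.08422 → 4 s.f.; limit is 2.
Rounded to 2 significant figures: 1.5 × 10³.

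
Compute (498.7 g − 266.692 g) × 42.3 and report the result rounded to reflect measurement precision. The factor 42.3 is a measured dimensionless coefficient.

498.7 g − 266.692 g = 232.008 g; the difference is limited to 1 decimal place (4 s.f.).
Carrying full precision, 232.008 × 42.3 = 9813.9384 g; 42.3 has 3 s.f., so the result keeps min(4, 3) = 3 s.f.
Rounded to 3 significant figures: 9.81 × 10³ g.

9.81 × 10³ g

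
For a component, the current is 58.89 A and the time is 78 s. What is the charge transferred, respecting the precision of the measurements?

4.6 × 10^3 C

charge transferred = 58.89 A × 78 s = 4593.42 C.
58.89 has 4 significant figures; 78 has 2.
Division/multiplication keeps the fewest: 2 significant figures.
Rounded: 4.6 × 10^3 C.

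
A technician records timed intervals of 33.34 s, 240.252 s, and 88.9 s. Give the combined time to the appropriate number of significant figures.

33.34 s + 240.252 s + 88.9 s = 362.492 s.
Addition/subtraction keeps the fewest decimal places: 33.34 → 2 decimal places, 240.252 → 3 decimal places, 88.9 → 1 decimal place; limit is 1.
Rounded to 1 decimal place: 362.5 s.

362.5 s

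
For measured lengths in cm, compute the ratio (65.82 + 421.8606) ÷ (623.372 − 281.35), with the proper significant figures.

1.4259

65.82 + 421.8606 = 487.6806, limited to 2 d.p. → 5 s.f.; 623.372 − 281.35 = 342.022, limited to 2 d.p. → 5 s.f.
Carrying full precision, 487.6806 ÷ 342.022 = 1.42587494372…; keep min(5, 5) = 5 s.f.
Rounded to 5 significant figures: 1.4259.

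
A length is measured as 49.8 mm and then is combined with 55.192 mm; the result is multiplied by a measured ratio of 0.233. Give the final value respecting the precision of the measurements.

24.5 mm

49.8 mm + 55.192 mm = 104.992 mm; the sum is limited to 1 decimal place (4 s.f.).
Carrying full precision, 104.992 × 0.233 = 24.463136 mm; 0.233 has 3 s.f., so the result keeps min(4, 3) = 3 s.f.
Rounded to 3 significant figures: 24.5 mm.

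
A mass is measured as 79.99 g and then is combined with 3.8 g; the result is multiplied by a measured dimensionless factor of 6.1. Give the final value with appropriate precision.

79.99 g + 3.8 g = 83.79 g; the sum is limited to 1 decimal place (3 s.f.).
Carrying full precision, 83.79 × 6.1 = 511.119 g; 6.1 has 2 s.f., so the result keeps min(3, 2) = 2 s.f.
Rounded to 2 significant figures: 5.1 × 10^2 g.

5.1 × 10^2 g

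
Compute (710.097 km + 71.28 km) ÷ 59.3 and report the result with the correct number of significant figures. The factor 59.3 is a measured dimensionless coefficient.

13.2 km

710.097 km + 71.28 km = 781.377 km; the sum is limited to 2 decimal places (5 s.f.).
Carrying full precision, 781.377 ÷ 59.3 = 13.1766779089… km; 59.3 has 3 s.f., so the result keeps min(5, 3) = 3 s.f.
Rounded to 3 significant figures: 13.2 km.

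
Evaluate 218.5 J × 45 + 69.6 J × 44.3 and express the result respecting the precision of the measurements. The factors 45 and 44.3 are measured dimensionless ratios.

1.29 × 10⁴ J

218.5 × 45 = 9832.5 → 9.8 × 10³ J (2 s.f., last digit at the 10^2 place).
69.6 × 44.3 = 3083.28 → 3.08 × 10³ J (3 s.f., last digit at the 10^1 place).
Sum: 12915.78 J; keep the coarser place, 10^2.
Result: 1.29 × 10⁴ J.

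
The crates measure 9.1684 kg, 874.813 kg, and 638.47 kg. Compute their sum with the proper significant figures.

1522.45 kg

9.1684 kg + 874.813 kg + 638.47 kg = 1522.4514 kg.
Addition/subtraction keeps the fewest decimal places: 9.1684 → 4 decimal places, 874.813 → 3 decimal places, 638.47 → 2 decimal places; limit is 2.
Rounded to 2 decimal places: 1522.45 kg.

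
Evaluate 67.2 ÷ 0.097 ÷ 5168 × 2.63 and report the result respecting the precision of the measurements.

67.2 ÷ 0.097 ÷ 5168 × 2.63 = 0.352558169225…
Multiplication/division keeps the fewest significant figures: 67.2 → 3 s.f., 0.097 → 2 s.f., 5168 → 4 s.f., 2.63 → 3 s.f.; limit is 2.
Rounded to 2 significant figures: 0.35.

0.35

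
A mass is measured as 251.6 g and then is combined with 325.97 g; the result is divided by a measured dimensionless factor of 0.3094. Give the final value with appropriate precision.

1867 g

251.6 g + 325.97 g = 577.57 g; the sum is limited to 1 decimal place (4 s.f.).
Carrying full precision, 577.57 ÷ 0.3094 = 1866.74208145… g; 0.3094 has 4 s.f., so the result keeps min(4, 4) = 4 s.f.
Rounded to 4 significant figures: 1867 g.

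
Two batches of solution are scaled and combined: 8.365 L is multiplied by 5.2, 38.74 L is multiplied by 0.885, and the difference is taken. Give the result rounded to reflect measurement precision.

9 L

8.365 × 5.2 = 43.498 → 43 L (2 s.f., last digit at the 10^0 place).
38.74 × 0.885 = 34.2849 → 34.3 L (3 s.f., last digit at the 10^-1 place).
Difference: 9.2131 L; keep the coarser place, 10^0.
Result: 9 L.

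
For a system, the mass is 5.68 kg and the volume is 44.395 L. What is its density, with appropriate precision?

0.128 kg/L

density = 5.68 kg ÷ 44.395 L = 0.127942335849… kg/L.
5.68 has 3 significant figures; 44.395 has 5.
Division/multiplication keeps the fewest: 3 significant figures.
Rounded: 0.128 kg/L.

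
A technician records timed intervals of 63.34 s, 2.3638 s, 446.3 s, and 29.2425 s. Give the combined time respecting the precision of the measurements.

541.2 s

63.34 s + 2.3638 s + 446.3 s + 29.2425 s = 541.2463 s.
Addition/subtraction keeps the fewest decimal places: 63.34 → 2 decimal places, 2.3638 → 4 decimal places, 446.3 → 1 decimal place, 29.2425 → 4 decimal places; limit is 1.
Rounded to 1 decimal place: 541.2 s.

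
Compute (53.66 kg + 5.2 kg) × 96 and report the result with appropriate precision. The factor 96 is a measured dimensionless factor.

53.66 kg + 5.2 kg = 58.86 kg; the sum is limited to 1 decimal place (3 s.f.).
Carrying full precision, 58.86 × 96 = 5650.56 kg; 96 has 2 s.f., so the result keeps min(3, 2) = 2 s.f.
Rounded to 2 significant figures: 5.7 × 10^3 kg.

5.7 × 10^3 kg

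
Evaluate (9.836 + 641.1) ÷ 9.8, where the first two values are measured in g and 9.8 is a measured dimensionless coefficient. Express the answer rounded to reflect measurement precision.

9.836 g + 641.1 g = 650.936 g; the sum is limited to 1 decimal place (4 s.f.).
Carrying full precision, 650.936 ÷ 9.8 = 66.4220408163… g; 9.8 has 2 s.f., so the result keeps min(4, 2) = 2 s.f.
Rounded to 2 significant figures: 66 g.

66 g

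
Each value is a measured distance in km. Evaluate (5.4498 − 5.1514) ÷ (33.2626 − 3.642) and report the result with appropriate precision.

5.4498 − 5.1514 = 0.2984, limited to 4 d.p. → 4 s.f.; 33.2626 − 3.642 = 29.6206, limited to 3 d.p. → 5 s.f.
Carrying full precision, 0.2984 ÷ 29.6206 = 0.0100740700729…; keep min(4, 5) = 4 s.f.
Rounded to 4 significant figures: 0.01007.

0.01007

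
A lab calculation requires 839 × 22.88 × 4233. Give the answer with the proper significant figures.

839 × 22.88 × 4233 = 81258022.56
Multiplication/division keeps the fewest significant figures: 839 → 3 s.f., 22.88 → 4 s.f., 4233 → 4 s.f.; limit is 3.
Rounded to 3 significant figures: 8.13 × 10⁷.

8.13 × 10⁷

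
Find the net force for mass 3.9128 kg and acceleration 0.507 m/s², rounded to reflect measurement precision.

net force = 3.9128 kg × 0.507 m/s² = 1.9837896 N.
3.9128 has 5 significant figures; 0.507 has 3.
Division/multiplication keeps the fewest: 3 significant figures.
Rounded: 1.98 N.

1.98 N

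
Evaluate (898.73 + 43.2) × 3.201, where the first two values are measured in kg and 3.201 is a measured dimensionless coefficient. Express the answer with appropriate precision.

898.73 kg + 43.2 kg = 941.93 kg; the sum is limited to 1 decimal place (4 s.f.).
Carrying full precision, 941.93 × 3.201 = 3015.11793 kg; 3.201 has 4 s.f., so the result keeps min(4, 4) = 4 s.f.
Rounded to 4 significant figures: 3015 kg.

3015 kg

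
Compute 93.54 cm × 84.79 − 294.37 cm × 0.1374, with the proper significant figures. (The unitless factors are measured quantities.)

7891 cm

93.54 × 84.79 = 7931.2566 → 7931 cm (4 s.f., last digit at the 10^0 place).
294.37 × 0.1374 = 40.446438 → 40.45 cm (4 s.f., last digit at the 10^-2 place).
Difference: 7890.810162 cm; keep the coarser place, 10^0.
Result: 7891 cm.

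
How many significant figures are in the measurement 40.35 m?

40.35: zeros between nonzero digits are significant.

4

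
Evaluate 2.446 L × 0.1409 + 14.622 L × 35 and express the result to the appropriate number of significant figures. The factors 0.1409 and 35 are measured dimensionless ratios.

2.446 × 0.1409 = 0.3446414 → 0.3446 L (4 s.f., last digit at the 10^-4 place).
14.622 × 35 = 511.77 → 5.1 × 10^2 L (2 s.f., last digit at the 10^1 place).
Sum: 512.1146414 L; keep the coarser place, 10^1.
Result: 5.1 × 10^2 L.

5.1 × 10^2 L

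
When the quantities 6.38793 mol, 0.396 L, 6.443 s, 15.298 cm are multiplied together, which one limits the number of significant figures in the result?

6.38793 mol → 6 s.f.; 0.396 L → 3 s.f.; 6.443 s → 4 s.f.; 15.298 cm → 5 s.f.
The fewest is 3 significant figures, from 0.396 L.

0.396 L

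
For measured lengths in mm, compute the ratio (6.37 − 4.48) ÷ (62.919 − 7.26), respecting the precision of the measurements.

6.37 − 4.48 = 1.89, limited to 2 d.p. → 3 s.f.; 62.919 − 7.26 = 55.659, limited to 2 d.p. → 4 s.f.
Carrying full precision, 1.89 ÷ 55.659 = 0.0339567724896…; keep min(3, 4) = 3 s.f.
Rounded to 3 significant figures: 0.0340.

0.0340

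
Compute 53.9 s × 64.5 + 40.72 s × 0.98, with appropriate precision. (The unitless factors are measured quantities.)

53.9 × 64.5 = 3476.55 → 3.48 × 10^3 s (3 s.f., last digit at the 10^1 place).
40.72 × 0.98 = 39.9056 → 40. s (2 s.f., last digit at the 10^0 place).
Sum: 3516.4556 s; keep the coarser place, 10^1.
Result: 3.52 × 10^3 s.

3.52 × 10^3 s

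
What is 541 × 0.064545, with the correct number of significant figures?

34.9

541 × 0.064545 = 34.918845
Multiplication/division keeps the fewest significant figures: 541 → 3 s.f., 0.064545 → 5 s.f.; limit is 3.
Rounded to 3 significant figures: 34.9.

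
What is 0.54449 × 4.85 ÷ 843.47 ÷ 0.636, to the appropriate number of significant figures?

0.00492

0.54449 × 4.85 ÷ 843.47 ÷ 0.636 = 0.00492271723734…
Multiplication/division keeps the fewest significant figures: 0.54449 → 5 s.f., 4.85 → 3 s.f., 843.47 → 5 s.f., 0.636 → 3 s.f.; limit is 3.
Rounded to 3 significant figures: 0.00492.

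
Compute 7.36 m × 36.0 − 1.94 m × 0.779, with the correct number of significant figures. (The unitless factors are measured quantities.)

263 m

7.36 × 36.0 = 264.96 → 265 m (3 s.f., last digit at the 10^0 place).
1.94 × 0.779 = 1.51126 → 1.51 m (3 s.f., last digit at the 10^-2 place).
Difference: 263.44874 m; keep the coarser place, 10^0.
Result: 263 m.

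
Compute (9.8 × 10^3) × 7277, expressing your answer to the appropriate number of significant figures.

(9.8 × 10^3) × 7277 = 71314600
Multiplication/division keeps the fewest significant figures: 9.8 × 10^3 → 2 s.f., 7277 → 4 s.f.; limit is 2.
Rounded to 2 significant figures: 7.1 × 10^7.

7.1 × 10^7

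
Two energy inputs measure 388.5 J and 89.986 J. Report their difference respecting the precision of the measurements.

388.5 J − 89.986 J = 298.514 J.
Addition/subtraction keeps the fewest decimal places: 388.5 → 1 decimal place, 89.986 → 3 decimal places; limit is 1.
Rounded to 1 decimal place: 298.5 J.

298.5 J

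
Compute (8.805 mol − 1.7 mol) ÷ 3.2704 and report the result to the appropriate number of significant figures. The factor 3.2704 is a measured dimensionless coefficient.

8.805 mol − 1.7 mol = 7.105 mol; the difference is limited to 1 decimal place (2 s.f.).
Carrying full precision, 7.105 ÷ 3.2704 = 2.17251712329… mol; 3.2704 has 5 s.f., so the result keeps min(2, 5) = 2 s.f.
Rounded to 2 significant figures: 2.2 mol.

2.2 mol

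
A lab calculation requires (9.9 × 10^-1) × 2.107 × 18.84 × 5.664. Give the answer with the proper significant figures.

2.2 × 10^2

(9.9 × 10^-1) × 2.107 × 18.84 × 5.664 = 222.589089677…
Multiplication/division keeps the fewest significant figures: 9.9 × 10^-1 → 2 s.f., 2.107 → 4 s.f., 18.84 → 4 s.f., 5.664 → 4 s.f.; limit is 2.
Rounded to 2 significant figures: 2.2 × 10^2.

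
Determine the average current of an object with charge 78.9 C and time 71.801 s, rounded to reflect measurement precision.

1.10 A

average current = 78.9 C ÷ 71.801 s = 1.09887048927… A.
78.9 has 3 significant figures; 71.801 has 5.
Division/multiplication keeps the fewest: 3 significant figures.
Rounded: 1.10 A.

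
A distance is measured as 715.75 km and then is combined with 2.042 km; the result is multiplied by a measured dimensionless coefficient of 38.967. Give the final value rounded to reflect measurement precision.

715.75 km + 2.042 km = 717.792 km; the sum is limited to 2 decimal places (5 s.f.).
Carrying full precision, 717.792 × 38.967 = 27970.200864 km; 38.967 has 5 s.f., so the result keeps min(5, 5) = 5 s.f.
Rounded to 5 significant figures: 2.7970 × 10^4 km.

2.7970 × 10^4 km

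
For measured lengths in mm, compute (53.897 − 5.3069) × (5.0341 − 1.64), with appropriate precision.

165 mm²

53.897 − 5.3069 = 48.5901, limited to 3 d.p. → 5 s.f.; 5.0341 − 1.64 = 3.3941, limited to 2 d.p. → 3 s.f.
Carrying full precision, 48.5901 × 3.3941 = 164.91965841; keep min(5, 3) = 3 s.f.
Rounded to 3 significant figures: 165 mm².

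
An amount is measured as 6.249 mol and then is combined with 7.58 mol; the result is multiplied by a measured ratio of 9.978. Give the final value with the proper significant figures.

6.249 mol + 7.58 mol = 13.829 mol; the sum is limited to 2 decimal places (4 s.f.).
Carrying full precision, 13.829 × 9.978 = 137.985762 mol; 9.978 has 4 s.f., so the result keeps min(4, 4) = 4 s.f.
Rounded to 4 significant figures: 138.0 mol.

138.0 mol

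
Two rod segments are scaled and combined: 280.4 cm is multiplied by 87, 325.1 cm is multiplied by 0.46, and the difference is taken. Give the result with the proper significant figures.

2.4 × 10^4 cm

280.4 × 87 = 24394.8 → 2.4 × 10^4 cm (2 s.f., last digit at the 10^3 place).
325.1 × 0.46 = 149.546 → 1.5 × 10^2 cm (2 s.f., last digit at the 10^1 place).
Difference: 24245.254 cm; keep the coarser place, 10^3.
Result: 2.4 × 10^4 cm.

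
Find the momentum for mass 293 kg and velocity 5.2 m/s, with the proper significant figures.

momentum = 293 kg × 5.2 m/s = 1523.6 kg·m/s.
293 has 3 significant figures; 5.2 has 2.
Division/multiplication keeps the fewest: 2 significant figures.
Rounded: 1.5 × 10^3 kg·m/s.

1.5 × 10^3 kg·m/s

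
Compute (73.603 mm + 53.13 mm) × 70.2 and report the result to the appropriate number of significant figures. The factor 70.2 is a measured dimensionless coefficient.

73.603 mm + 53.13 mm = 126.733 mm; the sum is limited to 2 decimal places (5 s.f.).
Carrying full precision, 126.733 × 70.2 = 8896.6566 mm; 70.2 has 3 s.f., so the result keeps min(5, 3) = 3 s.f.
Rounded to 3 significant figures: 8.90 × 10³ mm.

8.90 × 10³ mm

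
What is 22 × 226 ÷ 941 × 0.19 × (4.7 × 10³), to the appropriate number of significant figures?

4.7 × 10³

22 × 226 ÷ 941 × 0.19 × (4.7 × 10³) = 4718.38044633…
Multiplication/division keeps the fewest significant figures: 22 → 2 s.f., 226 → 3 s.f., 941 → 3 s.f., 0.19 → 2 s.f., 4.7 × 10³ → 2 s.f.; limit is 2.
Rounded to 2 significant figures: 4.7 × 10³.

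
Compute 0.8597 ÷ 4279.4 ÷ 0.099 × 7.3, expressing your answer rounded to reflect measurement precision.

0.8597 ÷ 4279.4 ÷ 0.099 × 7.3 = 0.0148132963037…
Multiplication/division keeps the fewest significant figures: 0.8597 → 4 s.f., 4279.4 → 5 s.f., 0.099 → 2 s.f., 7.3 → 2 s.f.; limit is 2.
Rounded to 2 significant figures: 0.015.

0.015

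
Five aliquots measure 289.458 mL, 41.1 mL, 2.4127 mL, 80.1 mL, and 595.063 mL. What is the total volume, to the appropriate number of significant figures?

289.458 mL + 41.1 mL + 2.4127 mL + 80.1 mL + 595.063 mL = 1008.1337 mL.
Addition/subtraction keeps the fewest decimal places: 289.458 → 3 decimal places, 41.1 → 1 decimal place, 2.4127 → 4 decimal places, 80.1 → 1 decimal place, 595.063 → 3 decimal places; limit is 1.
Rounded to 1 decimal place: 1008.1 mL.

1008.1 mL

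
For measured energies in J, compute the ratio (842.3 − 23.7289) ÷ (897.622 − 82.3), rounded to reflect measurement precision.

842.3 − 23.7289 = 818.5711, limited to 1 d.p. → 4 s.f.; 897.622 − 82.3 = 815.322, limited to 1 d.p. → 4 s.f.
Carrying full precision, 818.5711 ÷ 815.322 = 1.0039850513…; keep min(4, 4) = 4 s.f.
Rounded to 4 significant figures: 1.004.

1.004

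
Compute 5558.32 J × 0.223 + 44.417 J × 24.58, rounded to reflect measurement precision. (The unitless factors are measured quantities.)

5558.32 × 0.223 = 1239.50536 → 1.24 × 10³ J (3 s.f., last digit at the 10^1 place).
44.417 × 24.58 = 1091.76986 → 1092 J (4 s.f., last digit at the 10^0 place).
Sum: 2331.27522 J; keep the coarser place, 10^1.
Result: 2.33 × 10³ J.

2.33 × 10³ J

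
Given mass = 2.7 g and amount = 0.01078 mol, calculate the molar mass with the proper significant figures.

molar mass = 2.7 g ÷ 0.01078 mol = 250.463821892… g/mol.
2.7 has 2 significant figures; 0.01078 has 4.
Division/multiplication keeps the fewest: 2 significant figures.
Rounded: 2.5 × 10² g/mol.

2.5 × 10² g/mol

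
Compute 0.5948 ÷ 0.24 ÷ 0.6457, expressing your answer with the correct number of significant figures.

3.8

0.5948 ÷ 0.24 ÷ 0.6457 = 3.83821175985…
Multiplication/division keeps the fewest significant figures: 0.5948 → 4 s.f., 0.24 → 2 s.f., 0.6457 → 4 s.f.; limit is 2.
Rounded to 2 significant figures: 3.8.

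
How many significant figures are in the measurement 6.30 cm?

3

6.30: trailing zeros after a decimal point are significant.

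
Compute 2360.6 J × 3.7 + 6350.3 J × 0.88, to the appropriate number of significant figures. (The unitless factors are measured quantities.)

2360.6 × 3.7 = 8734.22 → 8.7 × 10³ J (2 s.f., last digit at the 10^2 place).
6350.3 × 0.88 = 5588.264 → 5.6 × 10³ J (2 s.f., last digit at the 10^2 place).
Sum: 14322.484 J; keep the coarser place, 10^2.
Result: 1.43 × 10⁴ J.

1.43 × 10⁴ J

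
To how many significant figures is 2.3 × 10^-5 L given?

2.3 × 10^-5: in scientific notation every digit of the coefficient is significant.

2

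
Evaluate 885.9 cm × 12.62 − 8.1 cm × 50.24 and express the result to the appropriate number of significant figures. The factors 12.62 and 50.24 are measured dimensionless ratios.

885.9 × 12.62 = 11180.058 → 1.118 × 10⁴ cm (4 s.f., last digit at the 10^1 place).
8.1 × 50.24 = 406.944 → 4.1 × 10² cm (2 s.f., last digit at the 10^1 place).
Difference: 10773.114 cm; keep the coarser place, 10^1.
Result: 1.077 × 10⁴ cm.

1.077 × 10⁴ cm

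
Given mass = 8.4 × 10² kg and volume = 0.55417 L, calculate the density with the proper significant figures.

1.5 × 10³ kg/L

density = 8.4 × 10² kg ÷ 0.55417 L = 1515.78035621… kg/L.
8.4 × 10² has 2 significant figures; 0.55417 has 5.
Division/multiplication keeps the fewest: 2 significant figures.
Rounded: 1.5 × 10³ kg/L.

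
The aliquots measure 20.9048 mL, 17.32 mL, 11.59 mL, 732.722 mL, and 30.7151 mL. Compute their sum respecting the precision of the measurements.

8.1325 × 10² mL

20.9048 mL + 17.32 mL + 11.59 mL + 732.722 mL + 30.7151 mL = 813.2519 mL.
Addition/subtraction keeps the fewest decimal places: 20.9048 → 4 decimal places, 17.32 → 2 decimal places, 11.59 → 2 decimal places, 732.722 → 3 decimal places, 30.7151 → 4 decimal places; limit is 2.
Rounded to 2 decimal places: 8.1325 × 10² mL.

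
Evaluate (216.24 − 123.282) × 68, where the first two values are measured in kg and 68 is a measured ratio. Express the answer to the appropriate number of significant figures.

216.24 kg − 123.282 kg = 92.958 kg; the difference is limited to 2 decimal places (4 s.f.).
Carrying full precision, 92.958 × 68 = 6321.144 kg; 68 has 2 s.f., so the result keeps min(4, 2) = 2 s.f.
Rounded to 2 significant figures: 6.3 × 10³ kg.

6.3 × 10³ kg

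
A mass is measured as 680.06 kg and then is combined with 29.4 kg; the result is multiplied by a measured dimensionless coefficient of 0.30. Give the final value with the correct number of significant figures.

680.06 kg + 29.4 kg = 709.46 kg; the sum is limited to 1 decimal place (4 s.f.).
Carrying full precision, 709.46 × 0.30 = 212.838 kg; 0.30 has 2 s.f., so the result keeps min(4, 2) = 2 s.f.
Rounded to 2 significant figures: 2.1 × 10^2 kg.

2.1 × 10^2 kg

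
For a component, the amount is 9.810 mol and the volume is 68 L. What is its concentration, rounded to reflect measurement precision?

concentration = 9.810 mol ÷ 68 L = 0.144264705882… mol/L.
9.810 has 4 significant figures; 68 has 2.
Division/multiplication keeps the fewest: 2 significant figures.
Rounded: 0.14 mol/L.

0.14 mol/L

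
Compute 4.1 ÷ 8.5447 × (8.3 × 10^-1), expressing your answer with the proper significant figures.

4.1 ÷ 8.5447 × (8.3 × 10^-1) = 0.39825856964…
Multiplication/division keeps the fewest significant figures: 4.1 → 2 s.f., 8.5447 → 5 s.f., 8.3 × 10^-1 → 2 s.f.; limit is 2.
Rounded to 2 significant figures: 0.40.

0.40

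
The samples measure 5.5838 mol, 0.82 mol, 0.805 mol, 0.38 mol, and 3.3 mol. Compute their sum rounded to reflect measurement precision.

10.9 mol

5.5838 mol + 0.82 mol + 0.805 mol + 0.38 mol + 3.3 mol = 10.8888 mol.
Addition/subtraction keeps the fewest decimal places: 5.5838 → 4 decimal places, 0.82 → 2 decimal places, 0.805 → 3 decimal places, 0.38 → 2 decimal places, 3.3 → 1 decimal place; limit is 1.
Rounded to 1 decimal place: 10.9 mol.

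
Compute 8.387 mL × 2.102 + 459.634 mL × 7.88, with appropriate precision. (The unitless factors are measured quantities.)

8.387 × 2.102 = 17.629474 → 17.63 mL (4 s.f., last digit at the 10^-2 place).
459.634 × 7.88 = 3621.91592 → 3.62 × 10^3 mL (3 s.f., last digit at the 10^1 place).
Sum: 3639.545394 mL; keep the coarser place, 10^1.
Result: 3.64 × 10^3 mL.

3.64 × 10^3 mL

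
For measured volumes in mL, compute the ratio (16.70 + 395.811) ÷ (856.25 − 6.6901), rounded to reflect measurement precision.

0.48556

16.70 + 395.811 = 412.511, limited to 2 d.p. → 5 s.f.; 856.25 − 6.6901 = 849.5599, limited to 2 d.p. → 5 s.f.
Carrying full precision, 412.511 ÷ 849.5599 = 0.485558463859…; keep min(5, 5) = 5 s.f.
Rounded to 5 significant figures: 0.48556.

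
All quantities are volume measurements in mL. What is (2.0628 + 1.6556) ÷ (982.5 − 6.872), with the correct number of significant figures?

0.003811

2.0628 + 1.6556 = 3.7184, limited to 4 d.p. → 5 s.f.; 982.5 − 6.872 = 975.628, limited to 1 d.p. → 4 s.f.
Carrying full precision, 3.7184 ÷ 975.628 = 0.0038112887289…; keep min(5, 4) = 4 s.f.
Rounded to 4 significant figures: 0.003811.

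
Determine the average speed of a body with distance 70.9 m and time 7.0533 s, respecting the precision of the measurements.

average speed = 70.9 m ÷ 7.0533 s = 10.052032382… m/s.
70.9 has 3 significant figures; 7.0533 has 5.
Division/multiplication keeps the fewest: 3 significant figures.
Rounded: 10.1 m/s.

10.1 m/s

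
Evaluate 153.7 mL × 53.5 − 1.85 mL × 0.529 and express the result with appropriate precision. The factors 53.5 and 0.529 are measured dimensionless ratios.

8.22 × 10^3 mL

153.7 × 53.5 = 8222.95 → 8.22 × 10^3 mL (3 s.f., last digit at the 10^1 place).
1.85 × 0.529 = 0.97865 → 0.979 mL (3 s.f., last digit at the 10^-3 place).
Difference: 8221.97135 mL; keep the coarser place, 10^1.
Result: 8.22 × 10^3 mL.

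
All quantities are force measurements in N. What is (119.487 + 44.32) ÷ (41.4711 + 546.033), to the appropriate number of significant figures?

119.487 + 44.32 = 163.807, limited to 2 d.p. → 5 s.f.; 41.4711 + 546.033 = 587.5041, limited to 3 d.p. → 6 s.f.
Carrying full precision, 163.807 ÷ 587.5041 = 0.278818479735…; keep min(5, 6) = 5 s.f.
Rounded to 5 significant figures: 0.27882.

0.27882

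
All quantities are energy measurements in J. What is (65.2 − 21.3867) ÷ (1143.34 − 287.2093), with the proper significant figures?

65.2 − 21.3867 = 43.8133, limited to 1 d.p. → 3 s.f.; 1143.34 − 287.2093 = 856.1307, limited to 2 d.p. → 5 s.f.
Carrying full precision, 43.8133 ÷ 856.1307 = 0.0511759477846…; keep min(3, 5) = 3 s.f.
Rounded to 3 significant figures: 0.0512.

0.0512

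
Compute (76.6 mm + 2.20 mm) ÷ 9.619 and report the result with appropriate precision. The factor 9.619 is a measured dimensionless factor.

76.6 mm + 2.20 mm = 78.80 mm; the sum is limited to 1 decimal place (3 s.f.).
Carrying full precision, 78.80 ÷ 9.619 = 8.19211976297… mm; 9.619 has 4 s.f., so the result keeps min(3, 4) = 3 s.f.
Rounded to 3 significant figures: 8.19 mm.

8.19 mm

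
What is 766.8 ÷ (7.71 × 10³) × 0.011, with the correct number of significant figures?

0.0011

766.8 ÷ (7.71 × 10³) × 0.011 = 0.0010940077821…
Multiplication/division keeps the fewest significant figures: 766.8 → 4 s.f., 7.71 × 10³ → 3 s.f., 0.011 → 2 s.f.; limit is 2.
Rounded to 2 significant figures: 0.0011.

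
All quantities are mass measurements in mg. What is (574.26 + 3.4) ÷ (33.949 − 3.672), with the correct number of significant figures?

574.26 + 3.4 = 577.66, limited to 1 d.p. → 4 s.f.; 33.949 − 3.672 = 30.277, limited to 3 d.p. → 5 s.f.
Carrying full precision, 577.66 ÷ 30.277 = 19.0791690062…; keep min(4, 5) = 4 s.f.
Rounded to 4 significant figures: 19.08.

19.08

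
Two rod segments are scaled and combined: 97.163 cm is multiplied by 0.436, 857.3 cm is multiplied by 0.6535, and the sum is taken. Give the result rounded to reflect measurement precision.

97.163 × 0.436 = 42.363068 → 42.4 cm (3 s.f., last digit at the 10^-1 place).
857.3 × 0.6535 = 560.24555 → 560.2 cm (4 s.f., last digit at the 10^-1 place).
Sum: 602.608618 cm; keep the coarser place, 10^-1.
Result: 602.6 cm.

602.6 cm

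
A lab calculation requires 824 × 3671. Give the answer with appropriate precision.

824 × 3671 = 3024904
Multiplication/division keeps the fewest significant figures: 824 → 3 s.f., 3671 → 4 s.f.; limit is 3.
Rounded to 3 significant figures: 3.02 × 10⁶.

3.02 × 10⁶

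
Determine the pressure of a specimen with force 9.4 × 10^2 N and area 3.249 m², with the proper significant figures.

2.9 × 10^2 Pa

pressure = 9.4 × 10^2 N ÷ 3.249 m² = 289.319790705… Pa.
9.4 × 10^2 has 2 significant figures; 3.249 has 4.
Division/multiplication keeps the fewest: 2 significant figures.
Rounded: 2.9 × 10^2 Pa.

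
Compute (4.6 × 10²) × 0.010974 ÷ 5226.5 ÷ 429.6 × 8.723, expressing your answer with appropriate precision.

(4.6 × 10²) × 0.010974 ÷ 5226.5 ÷ 429.6 × 8.723 = 0.0000196116183267…
Multiplication/division keeps the fewest significant figures: 4.6 × 10² → 2 s.f., 0.010974 → 5 s.f., 5226.5 → 5 s.f., 429.6 → 4 s.f., 8.723 → 4 s.f.; limit is 2.
Rounded to 2 significant figures: 2.0 × 10⁻⁵.

2.0 × 10⁻⁵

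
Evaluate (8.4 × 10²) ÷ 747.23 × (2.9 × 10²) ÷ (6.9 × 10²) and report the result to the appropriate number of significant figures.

(8.4 × 10²) ÷ 747.23 × (2.9 × 10²) ÷ (6.9 × 10²) = 0.472469625498…
Multiplication/division keeps the fewest significant figures: 8.4 × 10² → 2 s.f., 747.23 → 5 s.f., 2.9 × 10² → 2 s.f., 6.9 × 10² → 2 s.f.; limit is 2.
Rounded to 2 significant figures: 0.47.

0.47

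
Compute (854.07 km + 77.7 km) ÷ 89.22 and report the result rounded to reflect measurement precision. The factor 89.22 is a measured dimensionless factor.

10.44 km

854.07 km + 77.7 km = 931.77 km; the sum is limited to 1 decimal place (4 s.f.).
Carrying full precision, 931.77 ÷ 89.22 = 10.4435104237… km; 89.22 has 4 s.f., so the result keeps min(4, 4) = 4 s.f.
Rounded to 4 significant figures: 10.44 km.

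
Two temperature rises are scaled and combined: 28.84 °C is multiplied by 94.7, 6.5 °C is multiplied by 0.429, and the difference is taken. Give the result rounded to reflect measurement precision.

28.84 × 94.7 = 2731.148 → 2.73 × 10³ °C (3 s.f., last digit at the 10^1 place).
6.5 × 0.429 = 2.7885 → 2.8 °C (2 s.f., last digit at the 10^-1 place).
Difference: 2728.3595 °C; keep the coarser place, 10^1.
Result: 2.73 × 10³ °C.

2.73 × 10³ °C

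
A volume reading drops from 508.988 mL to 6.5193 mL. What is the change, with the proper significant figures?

502.469 mL

508.988 mL − 6.5193 mL = 502.4687 mL.
Addition/subtraction keeps the fewest decimal places: 508.988 → 3 decimal places, 6.5193 → 4 decimal places; limit is 3.
Rounded to 3 decimal places: 502.469 mL.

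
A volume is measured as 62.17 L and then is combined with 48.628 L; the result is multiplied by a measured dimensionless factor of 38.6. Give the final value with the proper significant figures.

62.17 L + 48.628 L = 110.798 L; the sum is limited to 2 decimal places (5 s.f.).
Carrying full precision, 110.798 × 38.6 = 4276.8028 L; 38.6 has 3 s.f., so the result keeps min(5, 3) = 3 s.f.
Rounded to 3 significant figures: 4.28 × 10^3 L.

4.28 × 10^3 L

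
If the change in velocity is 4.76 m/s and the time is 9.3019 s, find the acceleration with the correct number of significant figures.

acceleration = 4.76 m/s ÷ 9.3019 s = 0.511723411346… m/s².
4.76 has 3 significant figures; 9.3019 has 5.
Division/multiplication keeps the fewest: 3 significant figures.
Rounded: 0.512 m/s².

0.512 m/s²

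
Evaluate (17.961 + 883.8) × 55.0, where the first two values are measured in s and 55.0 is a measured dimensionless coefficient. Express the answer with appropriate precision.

4.96 × 10⁴ s

17.961 s + 883.8 s = 901.761 s; the sum is limited to 1 decimal place (4 s.f.).
Carrying full precision, 901.761 × 55.0 = 49596.855 s; 55.0 has 3 s.f., so the result keeps min(4, 3) = 3 s.f.
Rounded to 3 significant figures: 4.96 × 10⁴ s.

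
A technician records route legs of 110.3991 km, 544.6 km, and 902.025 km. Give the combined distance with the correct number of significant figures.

110.3991 km + 544.6 km + 902.025 km = 1557.0241 km.
Addition/subtraction keeps the fewest decimal places: 110.3991 → 4 decimal places, 544.6 → 1 decimal place, 902.025 → 3 decimal places; limit is 1.
Rounded to 1 decimal place: 1557.0 km.

1557.0 km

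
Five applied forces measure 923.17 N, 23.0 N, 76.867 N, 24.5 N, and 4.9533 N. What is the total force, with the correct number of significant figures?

923.17 N + 23.0 N + 76.867 N + 24.5 N + 4.9533 N = 1052.4903 N.
Addition/subtraction keeps the fewest decimal places: 923.17 → 2 decimal places, 23.0 → 1 decimal place, 76.867 → 3 decimal places, 24.5 → 1 decimal place, 4.9533 → 4 decimal places; limit is 1.
Rounded to 1 decimal place: 1052.5 N.

1052.5 N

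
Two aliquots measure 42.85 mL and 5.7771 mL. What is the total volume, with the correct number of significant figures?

48.63 mL

42.85 mL + 5.7771 mL = 48.6271 mL.
Addition/subtraction keeps the fewest decimal places: 42.85 → 2 decimal places, 5.7771 → 4 decimal places; limit is 2.
Rounded to 2 decimal places: 48.63 mL.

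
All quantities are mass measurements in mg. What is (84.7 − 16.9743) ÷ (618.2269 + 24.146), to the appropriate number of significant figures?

84.7 − 16.9743 = 67.7257, limited to 1 d.p. → 3 s.f.; 618.2269 + 24.146 = 642.3729, limited to 3 d.p. → 6 s.f.
Carrying full precision, 67.7257 ÷ 642.3729 = 0.105430506175…; keep min(3, 6) = 3 s.f.
Rounded to 3 significant figures: 0.105.

0.105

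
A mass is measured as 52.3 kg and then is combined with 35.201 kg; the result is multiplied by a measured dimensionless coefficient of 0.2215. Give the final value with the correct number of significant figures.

52.3 kg + 35.201 kg = 87.501 kg; the sum is limited to 1 decimal place (3 s.f.).
Carrying full precision, 87.501 × 0.2215 = 19.3814715 kg; 0.2215 has 4 s.f., so the result keeps min(3, 4) = 3 s.f.
Rounded to 3 significant figures: 19.4 kg.

19.4 kg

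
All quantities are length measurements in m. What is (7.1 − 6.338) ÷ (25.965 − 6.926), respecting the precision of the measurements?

7.1 − 6.338 = 0.762, limited to 1 d.p. → 1 s.f.; 25.965 − 6.926 = 19.039, limited to 3 d.p. → 5 s.f.
Carrying full precision, 0.762 ÷ 19.039 = 0.0400231104575…; keep min(1, 5) = 1 s.f.
Rounded to 1 significant figure: 0.04.

0.04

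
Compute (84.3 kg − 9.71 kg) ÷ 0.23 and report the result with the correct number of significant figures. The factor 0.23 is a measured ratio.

3.2 × 10^2 kg

84.3 kg − 9.71 kg = 74.59 kg; the difference is limited to 1 decimal place (3 s.f.).
Carrying full precision, 74.59 ÷ 0.23 = 324.304347826… kg; 0.23 has 2 s.f., so the result keeps min(3, 2) = 2 s.f.
Rounded to 2 significant figures: 3.2 × 10^2 kg.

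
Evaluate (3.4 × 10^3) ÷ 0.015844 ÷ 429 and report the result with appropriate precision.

(3.4 × 10^3) ÷ 0.015844 ÷ 429 = 500.21509249…
Multiplication/division keeps the fewest significant figures: 3.4 × 10^3 → 2 s.f., 0.015844 → 5 s.f., 429 → 3 s.f.; limit is 2.
Rounded to 2 significant figures: 5.0 × 10^2.

5.0 × 10^2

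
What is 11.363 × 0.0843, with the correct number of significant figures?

0.958

11.363 × 0.0843 = 0.9579009
Multiplication/division keeps the fewest significant figures: 11.363 → 5 s.f., 0.0843 → 3 s.f.; limit is 3.
Rounded to 3 significant figures: 0.958.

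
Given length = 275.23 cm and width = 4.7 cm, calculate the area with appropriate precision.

1.3 × 10^3 cm²

area = 275.23 cm × 4.7 cm = 1293.581 cm².
275.23 has 5 significant figures; 4.7 has 2.
Division/multiplication keeps the fewest: 2 significant figures.
Rounded: 1.3 × 10^3 cm².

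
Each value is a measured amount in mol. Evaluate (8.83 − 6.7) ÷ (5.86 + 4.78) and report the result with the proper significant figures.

0.20

8.83 − 6.7 = 2.13, limited to 1 d.p. → 2 s.f.; 5.86 + 4.78 = 10.64, limited to 2 d.p. → 4 s.f.
Carrying full precision, 2.13 ÷ 10.64 = 0.200187969925…; keep min(2, 4) = 2 s.f.
Rounded to 2 significant figures: 0.20.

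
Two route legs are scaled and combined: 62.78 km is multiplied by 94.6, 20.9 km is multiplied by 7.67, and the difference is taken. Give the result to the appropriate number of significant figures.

62.78 × 94.6 = 5938.988 → 5.94 × 10³ km (3 s.f., last digit at the 10^1 place).
20.9 × 7.67 = 160.303 → 160. km (3 s.f., last digit at the 10^0 place).
Difference: 5778.685 km; keep the coarser place, 10^1.
Result: 5.78 × 10³ km.

5.78 × 10³ km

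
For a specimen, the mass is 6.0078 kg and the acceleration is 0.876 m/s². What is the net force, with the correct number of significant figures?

net force = 6.0078 kg × 0.876 m/s² = 5.2628328 N.
6.0078 has 5 significant figures; 0.876 has 3.
Division/multiplication keeps the fewest: 3 significant figures.
Rounded: 5.26 N.

5.26 N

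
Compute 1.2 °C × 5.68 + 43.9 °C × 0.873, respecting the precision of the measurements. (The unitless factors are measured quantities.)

1.2 × 5.68 = 6.816 → 6.8 °C (2 s.f., last digit at the 10^-1 place).
43.9 × 0.873 = 38.3247 → 38.3 °C (3 s.f., last digit at the 10^-1 place).
Sum: 45.1407 °C; keep the coarser place, 10^-1.
Result: 45.1 °C.

45.1 °C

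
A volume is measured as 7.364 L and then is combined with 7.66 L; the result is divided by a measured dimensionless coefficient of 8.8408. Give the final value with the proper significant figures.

7.364 L + 7.66 L = 15.024 L; the sum is limited to 2 decimal places (4 s.f.).
Carrying full precision, 15.024 ÷ 8.8408 = 1.69939372003… L; 8.8408 has 5 s.f., so the result keeps min(4, 5) = 4 s.f.
Rounded to 4 significant figures: 1.699 L.

1.699 L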